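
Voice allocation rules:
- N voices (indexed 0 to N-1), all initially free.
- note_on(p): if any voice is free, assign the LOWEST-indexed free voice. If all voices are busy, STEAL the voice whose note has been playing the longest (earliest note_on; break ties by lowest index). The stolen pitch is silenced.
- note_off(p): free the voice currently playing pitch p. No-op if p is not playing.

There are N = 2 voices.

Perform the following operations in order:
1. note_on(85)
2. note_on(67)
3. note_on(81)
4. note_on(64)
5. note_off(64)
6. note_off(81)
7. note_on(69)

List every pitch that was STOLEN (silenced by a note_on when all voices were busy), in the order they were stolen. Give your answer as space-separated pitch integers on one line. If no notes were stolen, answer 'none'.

Op 1: note_on(85): voice 0 is free -> assigned | voices=[85 -]
Op 2: note_on(67): voice 1 is free -> assigned | voices=[85 67]
Op 3: note_on(81): all voices busy, STEAL voice 0 (pitch 85, oldest) -> assign | voices=[81 67]
Op 4: note_on(64): all voices busy, STEAL voice 1 (pitch 67, oldest) -> assign | voices=[81 64]
Op 5: note_off(64): free voice 1 | voices=[81 -]
Op 6: note_off(81): free voice 0 | voices=[- -]
Op 7: note_on(69): voice 0 is free -> assigned | voices=[69 -]

Answer: 85 67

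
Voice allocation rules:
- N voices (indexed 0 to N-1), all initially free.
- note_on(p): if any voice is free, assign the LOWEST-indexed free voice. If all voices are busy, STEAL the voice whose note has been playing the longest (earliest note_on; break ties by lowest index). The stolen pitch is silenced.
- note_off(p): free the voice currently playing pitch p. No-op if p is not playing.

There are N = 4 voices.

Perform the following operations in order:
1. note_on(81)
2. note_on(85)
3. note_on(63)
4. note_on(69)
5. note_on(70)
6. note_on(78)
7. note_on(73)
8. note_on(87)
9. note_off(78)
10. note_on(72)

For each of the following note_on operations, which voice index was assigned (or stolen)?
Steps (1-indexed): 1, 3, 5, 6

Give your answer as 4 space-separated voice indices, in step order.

Op 1: note_on(81): voice 0 is free -> assigned | voices=[81 - - -]
Op 2: note_on(85): voice 1 is free -> assigned | voices=[81 85 - -]
Op 3: note_on(63): voice 2 is free -> assigned | voices=[81 85 63 -]
Op 4: note_on(69): voice 3 is free -> assigned | voices=[81 85 63 69]
Op 5: note_on(70): all voices busy, STEAL voice 0 (pitch 81, oldest) -> assign | voices=[70 85 63 69]
Op 6: note_on(78): all voices busy, STEAL voice 1 (pitch 85, oldest) -> assign | voices=[70 78 63 69]
Op 7: note_on(73): all voices busy, STEAL voice 2 (pitch 63, oldest) -> assign | voices=[70 78 73 69]
Op 8: note_on(87): all voices busy, STEAL voice 3 (pitch 69, oldest) -> assign | voices=[70 78 73 87]
Op 9: note_off(78): free voice 1 | voices=[70 - 73 87]
Op 10: note_on(72): voice 1 is free -> assigned | voices=[70 72 73 87]

Answer: 0 2 0 1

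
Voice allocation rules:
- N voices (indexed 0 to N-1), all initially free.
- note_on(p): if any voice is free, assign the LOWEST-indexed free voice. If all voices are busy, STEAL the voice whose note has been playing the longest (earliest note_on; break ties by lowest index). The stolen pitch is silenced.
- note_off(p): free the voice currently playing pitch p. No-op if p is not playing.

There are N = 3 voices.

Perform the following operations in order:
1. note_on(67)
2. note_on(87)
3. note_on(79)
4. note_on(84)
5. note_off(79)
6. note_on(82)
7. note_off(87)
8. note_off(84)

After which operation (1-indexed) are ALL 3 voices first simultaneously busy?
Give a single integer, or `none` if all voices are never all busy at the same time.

Answer: 3

Derivation:
Op 1: note_on(67): voice 0 is free -> assigned | voices=[67 - -]
Op 2: note_on(87): voice 1 is free -> assigned | voices=[67 87 -]
Op 3: note_on(79): voice 2 is free -> assigned | voices=[67 87 79]
Op 4: note_on(84): all voices busy, STEAL voice 0 (pitch 67, oldest) -> assign | voices=[84 87 79]
Op 5: note_off(79): free voice 2 | voices=[84 87 -]
Op 6: note_on(82): voice 2 is free -> assigned | voices=[84 87 82]
Op 7: note_off(87): free voice 1 | voices=[84 - 82]
Op 8: note_off(84): free voice 0 | voices=[- - 82]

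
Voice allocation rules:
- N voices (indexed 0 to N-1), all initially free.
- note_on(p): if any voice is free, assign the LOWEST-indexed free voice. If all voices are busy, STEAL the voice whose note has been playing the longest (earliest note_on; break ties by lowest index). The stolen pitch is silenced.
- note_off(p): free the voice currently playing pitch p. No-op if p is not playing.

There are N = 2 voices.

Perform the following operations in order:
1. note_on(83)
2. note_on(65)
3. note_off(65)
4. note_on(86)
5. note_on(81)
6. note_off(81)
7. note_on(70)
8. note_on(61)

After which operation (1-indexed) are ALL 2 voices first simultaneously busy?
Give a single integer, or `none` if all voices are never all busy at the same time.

Op 1: note_on(83): voice 0 is free -> assigned | voices=[83 -]
Op 2: note_on(65): voice 1 is free -> assigned | voices=[83 65]
Op 3: note_off(65): free voice 1 | voices=[83 -]
Op 4: note_on(86): voice 1 is free -> assigned | voices=[83 86]
Op 5: note_on(81): all voices busy, STEAL voice 0 (pitch 83, oldest) -> assign | voices=[81 86]
Op 6: note_off(81): free voice 0 | voices=[- 86]
Op 7: note_on(70): voice 0 is free -> assigned | voices=[70 86]
Op 8: note_on(61): all voices busy, STEAL voice 1 (pitch 86, oldest) -> assign | voices=[70 61]

Answer: 2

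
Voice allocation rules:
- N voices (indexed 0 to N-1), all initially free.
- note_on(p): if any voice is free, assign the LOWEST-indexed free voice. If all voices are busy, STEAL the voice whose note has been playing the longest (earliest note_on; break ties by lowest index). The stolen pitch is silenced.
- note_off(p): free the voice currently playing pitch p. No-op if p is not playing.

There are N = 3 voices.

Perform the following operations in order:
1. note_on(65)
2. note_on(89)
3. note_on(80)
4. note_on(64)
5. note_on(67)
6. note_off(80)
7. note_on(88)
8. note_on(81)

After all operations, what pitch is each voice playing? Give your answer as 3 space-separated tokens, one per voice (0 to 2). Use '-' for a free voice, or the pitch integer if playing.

Answer: 81 67 88

Derivation:
Op 1: note_on(65): voice 0 is free -> assigned | voices=[65 - -]
Op 2: note_on(89): voice 1 is free -> assigned | voices=[65 89 -]
Op 3: note_on(80): voice 2 is free -> assigned | voices=[65 89 80]
Op 4: note_on(64): all voices busy, STEAL voice 0 (pitch 65, oldest) -> assign | voices=[64 89 80]
Op 5: note_on(67): all voices busy, STEAL voice 1 (pitch 89, oldest) -> assign | voices=[64 67 80]
Op 6: note_off(80): free voice 2 | voices=[64 67 -]
Op 7: note_on(88): voice 2 is free -> assigned | voices=[64 67 88]
Op 8: note_on(81): all voices busy, STEAL voice 0 (pitch 64, oldest) -> assign | voices=[81 67 88]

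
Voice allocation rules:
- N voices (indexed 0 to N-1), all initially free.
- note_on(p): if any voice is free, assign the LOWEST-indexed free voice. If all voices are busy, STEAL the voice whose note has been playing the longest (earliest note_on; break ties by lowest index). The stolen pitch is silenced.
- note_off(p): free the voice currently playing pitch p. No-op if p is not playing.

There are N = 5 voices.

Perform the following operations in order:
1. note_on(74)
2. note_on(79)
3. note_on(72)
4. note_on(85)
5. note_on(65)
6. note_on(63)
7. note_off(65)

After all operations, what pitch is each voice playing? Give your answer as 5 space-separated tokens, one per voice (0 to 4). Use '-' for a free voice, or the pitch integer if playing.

Answer: 63 79 72 85 -

Derivation:
Op 1: note_on(74): voice 0 is free -> assigned | voices=[74 - - - -]
Op 2: note_on(79): voice 1 is free -> assigned | voices=[74 79 - - -]
Op 3: note_on(72): voice 2 is free -> assigned | voices=[74 79 72 - -]
Op 4: note_on(85): voice 3 is free -> assigned | voices=[74 79 72 85 -]
Op 5: note_on(65): voice 4 is free -> assigned | voices=[74 79 72 85 65]
Op 6: note_on(63): all voices busy, STEAL voice 0 (pitch 74, oldest) -> assign | voices=[63 79 72 85 65]
Op 7: note_off(65): free voice 4 | voices=[63 79 72 85 -]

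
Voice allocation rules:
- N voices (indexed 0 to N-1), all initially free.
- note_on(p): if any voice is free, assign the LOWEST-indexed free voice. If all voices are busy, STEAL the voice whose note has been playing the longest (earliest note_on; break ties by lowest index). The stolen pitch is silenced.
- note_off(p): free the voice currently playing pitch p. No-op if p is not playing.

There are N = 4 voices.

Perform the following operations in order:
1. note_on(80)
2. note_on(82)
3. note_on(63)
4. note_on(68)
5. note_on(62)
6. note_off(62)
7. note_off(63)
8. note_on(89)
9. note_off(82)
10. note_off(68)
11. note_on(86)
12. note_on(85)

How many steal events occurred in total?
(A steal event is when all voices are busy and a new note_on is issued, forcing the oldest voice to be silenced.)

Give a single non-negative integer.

Op 1: note_on(80): voice 0 is free -> assigned | voices=[80 - - -]
Op 2: note_on(82): voice 1 is free -> assigned | voices=[80 82 - -]
Op 3: note_on(63): voice 2 is free -> assigned | voices=[80 82 63 -]
Op 4: note_on(68): voice 3 is free -> assigned | voices=[80 82 63 68]
Op 5: note_on(62): all voices busy, STEAL voice 0 (pitch 80, oldest) -> assign | voices=[62 82 63 68]
Op 6: note_off(62): free voice 0 | voices=[- 82 63 68]
Op 7: note_off(63): free voice 2 | voices=[- 82 - 68]
Op 8: note_on(89): voice 0 is free -> assigned | voices=[89 82 - 68]
Op 9: note_off(82): free voice 1 | voices=[89 - - 68]
Op 10: note_off(68): free voice 3 | voices=[89 - - -]
Op 11: note_on(86): voice 1 is free -> assigned | voices=[89 86 - -]
Op 12: note_on(85): voice 2 is free -> assigned | voices=[89 86 85 -]

Answer: 1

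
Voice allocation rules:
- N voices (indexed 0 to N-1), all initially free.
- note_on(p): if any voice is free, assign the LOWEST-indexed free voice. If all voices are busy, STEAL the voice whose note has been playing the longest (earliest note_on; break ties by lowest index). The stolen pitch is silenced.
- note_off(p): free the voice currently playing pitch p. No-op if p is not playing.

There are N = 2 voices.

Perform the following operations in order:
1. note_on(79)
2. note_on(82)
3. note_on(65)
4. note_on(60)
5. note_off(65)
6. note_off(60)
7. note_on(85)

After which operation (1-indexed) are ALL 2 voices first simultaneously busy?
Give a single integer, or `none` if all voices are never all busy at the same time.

Answer: 2

Derivation:
Op 1: note_on(79): voice 0 is free -> assigned | voices=[79 -]
Op 2: note_on(82): voice 1 is free -> assigned | voices=[79 82]
Op 3: note_on(65): all voices busy, STEAL voice 0 (pitch 79, oldest) -> assign | voices=[65 82]
Op 4: note_on(60): all voices busy, STEAL voice 1 (pitch 82, oldest) -> assign | voices=[65 60]
Op 5: note_off(65): free voice 0 | voices=[- 60]
Op 6: note_off(60): free voice 1 | voices=[- -]
Op 7: note_on(85): voice 0 is free -> assigned | voices=[85 -]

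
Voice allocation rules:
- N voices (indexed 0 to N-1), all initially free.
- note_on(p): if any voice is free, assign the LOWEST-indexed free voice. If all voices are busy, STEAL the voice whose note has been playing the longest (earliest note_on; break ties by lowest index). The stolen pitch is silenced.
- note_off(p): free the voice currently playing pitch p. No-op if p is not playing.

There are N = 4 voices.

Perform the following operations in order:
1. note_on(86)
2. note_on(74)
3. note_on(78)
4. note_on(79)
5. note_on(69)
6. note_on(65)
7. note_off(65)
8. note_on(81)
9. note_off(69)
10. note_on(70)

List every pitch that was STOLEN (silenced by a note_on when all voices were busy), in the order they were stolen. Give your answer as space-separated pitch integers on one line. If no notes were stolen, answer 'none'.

Op 1: note_on(86): voice 0 is free -> assigned | voices=[86 - - -]
Op 2: note_on(74): voice 1 is free -> assigned | voices=[86 74 - -]
Op 3: note_on(78): voice 2 is free -> assigned | voices=[86 74 78 -]
Op 4: note_on(79): voice 3 is free -> assigned | voices=[86 74 78 79]
Op 5: note_on(69): all voices busy, STEAL voice 0 (pitch 86, oldest) -> assign | voices=[69 74 78 79]
Op 6: note_on(65): all voices busy, STEAL voice 1 (pitch 74, oldest) -> assign | voices=[69 65 78 79]
Op 7: note_off(65): free voice 1 | voices=[69 - 78 79]
Op 8: note_on(81): voice 1 is free -> assigned | voices=[69 81 78 79]
Op 9: note_off(69): free voice 0 | voices=[- 81 78 79]
Op 10: note_on(70): voice 0 is free -> assigned | voices=[70 81 78 79]

Answer: 86 74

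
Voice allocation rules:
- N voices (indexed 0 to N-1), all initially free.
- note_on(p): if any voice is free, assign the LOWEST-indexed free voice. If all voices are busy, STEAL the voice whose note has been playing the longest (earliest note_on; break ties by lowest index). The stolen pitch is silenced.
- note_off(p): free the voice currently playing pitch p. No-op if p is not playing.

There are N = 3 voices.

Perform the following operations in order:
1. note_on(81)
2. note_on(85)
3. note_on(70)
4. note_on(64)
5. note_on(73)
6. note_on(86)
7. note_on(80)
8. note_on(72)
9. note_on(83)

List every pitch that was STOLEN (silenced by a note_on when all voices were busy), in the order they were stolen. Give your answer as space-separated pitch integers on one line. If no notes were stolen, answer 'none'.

Op 1: note_on(81): voice 0 is free -> assigned | voices=[81 - -]
Op 2: note_on(85): voice 1 is free -> assigned | voices=[81 85 -]
Op 3: note_on(70): voice 2 is free -> assigned | voices=[81 85 70]
Op 4: note_on(64): all voices busy, STEAL voice 0 (pitch 81, oldest) -> assign | voices=[64 85 70]
Op 5: note_on(73): all voices busy, STEAL voice 1 (pitch 85, oldest) -> assign | voices=[64 73 70]
Op 6: note_on(86): all voices busy, STEAL voice 2 (pitch 70, oldest) -> assign | voices=[64 73 86]
Op 7: note_on(80): all voices busy, STEAL voice 0 (pitch 64, oldest) -> assign | voices=[80 73 86]
Op 8: note_on(72): all voices busy, STEAL voice 1 (pitch 73, oldest) -> assign | voices=[80 72 86]
Op 9: note_on(83): all voices busy, STEAL voice 2 (pitch 86, oldest) -> assign | voices=[80 72 83]

Answer: 81 85 70 64 73 86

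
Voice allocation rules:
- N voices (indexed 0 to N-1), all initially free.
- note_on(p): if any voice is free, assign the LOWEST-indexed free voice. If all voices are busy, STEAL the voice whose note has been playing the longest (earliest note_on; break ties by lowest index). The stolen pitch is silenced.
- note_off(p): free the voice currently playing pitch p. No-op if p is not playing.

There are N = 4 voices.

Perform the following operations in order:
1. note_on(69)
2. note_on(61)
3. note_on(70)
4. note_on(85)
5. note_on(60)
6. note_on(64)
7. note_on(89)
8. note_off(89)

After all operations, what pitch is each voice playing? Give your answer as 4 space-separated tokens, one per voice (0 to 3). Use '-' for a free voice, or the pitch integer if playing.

Op 1: note_on(69): voice 0 is free -> assigned | voices=[69 - - -]
Op 2: note_on(61): voice 1 is free -> assigned | voices=[69 61 - -]
Op 3: note_on(70): voice 2 is free -> assigned | voices=[69 61 70 -]
Op 4: note_on(85): voice 3 is free -> assigned | voices=[69 61 70 85]
Op 5: note_on(60): all voices busy, STEAL voice 0 (pitch 69, oldest) -> assign | voices=[60 61 70 85]
Op 6: note_on(64): all voices busy, STEAL voice 1 (pitch 61, oldest) -> assign | voices=[60 64 70 85]
Op 7: note_on(89): all voices busy, STEAL voice 2 (pitch 70, oldest) -> assign | voices=[60 64 89 85]
Op 8: note_off(89): free voice 2 | voices=[60 64 - 85]

Answer: 60 64 - 85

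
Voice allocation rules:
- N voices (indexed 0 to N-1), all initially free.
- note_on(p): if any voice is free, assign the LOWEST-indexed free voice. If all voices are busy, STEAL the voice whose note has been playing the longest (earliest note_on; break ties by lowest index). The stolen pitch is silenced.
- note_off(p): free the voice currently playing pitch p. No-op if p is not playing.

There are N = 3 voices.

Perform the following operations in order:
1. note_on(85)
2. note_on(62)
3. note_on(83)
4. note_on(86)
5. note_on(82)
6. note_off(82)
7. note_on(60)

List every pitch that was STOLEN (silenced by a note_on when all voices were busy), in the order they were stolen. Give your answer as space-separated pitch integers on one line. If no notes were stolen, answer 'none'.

Op 1: note_on(85): voice 0 is free -> assigned | voices=[85 - -]
Op 2: note_on(62): voice 1 is free -> assigned | voices=[85 62 -]
Op 3: note_on(83): voice 2 is free -> assigned | voices=[85 62 83]
Op 4: note_on(86): all voices busy, STEAL voice 0 (pitch 85, oldest) -> assign | voices=[86 62 83]
Op 5: note_on(82): all voices busy, STEAL voice 1 (pitch 62, oldest) -> assign | voices=[86 82 83]
Op 6: note_off(82): free voice 1 | voices=[86 - 83]
Op 7: note_on(60): voice 1 is free -> assigned | voices=[86 60 83]

Answer: 85 62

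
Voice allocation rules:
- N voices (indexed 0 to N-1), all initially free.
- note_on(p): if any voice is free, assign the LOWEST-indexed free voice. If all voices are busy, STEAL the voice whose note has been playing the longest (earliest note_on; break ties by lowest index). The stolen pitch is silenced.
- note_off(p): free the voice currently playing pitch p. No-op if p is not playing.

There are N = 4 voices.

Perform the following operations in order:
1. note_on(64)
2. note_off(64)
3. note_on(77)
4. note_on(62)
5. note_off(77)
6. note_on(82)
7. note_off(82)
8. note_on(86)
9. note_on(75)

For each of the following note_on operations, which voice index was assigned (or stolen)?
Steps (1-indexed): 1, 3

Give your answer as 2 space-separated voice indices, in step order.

Op 1: note_on(64): voice 0 is free -> assigned | voices=[64 - - -]
Op 2: note_off(64): free voice 0 | voices=[- - - -]
Op 3: note_on(77): voice 0 is free -> assigned | voices=[77 - - -]
Op 4: note_on(62): voice 1 is free -> assigned | voices=[77 62 - -]
Op 5: note_off(77): free voice 0 | voices=[- 62 - -]
Op 6: note_on(82): voice 0 is free -> assigned | voices=[82 62 - -]
Op 7: note_off(82): free voice 0 | voices=[- 62 - -]
Op 8: note_on(86): voice 0 is free -> assigned | voices=[86 62 - -]
Op 9: note_on(75): voice 2 is free -> assigned | voices=[86 62 75 -]

Answer: 0 0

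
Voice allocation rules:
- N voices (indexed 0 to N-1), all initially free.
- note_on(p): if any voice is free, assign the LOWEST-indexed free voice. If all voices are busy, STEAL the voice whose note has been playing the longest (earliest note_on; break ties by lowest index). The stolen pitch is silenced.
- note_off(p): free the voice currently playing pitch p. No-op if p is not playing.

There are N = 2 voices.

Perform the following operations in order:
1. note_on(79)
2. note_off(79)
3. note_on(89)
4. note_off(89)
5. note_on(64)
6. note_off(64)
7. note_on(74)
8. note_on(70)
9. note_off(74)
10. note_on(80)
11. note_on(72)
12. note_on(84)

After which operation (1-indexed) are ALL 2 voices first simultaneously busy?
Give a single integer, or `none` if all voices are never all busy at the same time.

Op 1: note_on(79): voice 0 is free -> assigned | voices=[79 -]
Op 2: note_off(79): free voice 0 | voices=[- -]
Op 3: note_on(89): voice 0 is free -> assigned | voices=[89 -]
Op 4: note_off(89): free voice 0 | voices=[- -]
Op 5: note_on(64): voice 0 is free -> assigned | voices=[64 -]
Op 6: note_off(64): free voice 0 | voices=[- -]
Op 7: note_on(74): voice 0 is free -> assigned | voices=[74 -]
Op 8: note_on(70): voice 1 is free -> assigned | voices=[74 70]
Op 9: note_off(74): free voice 0 | voices=[- 70]
Op 10: note_on(80): voice 0 is free -> assigned | voices=[80 70]
Op 11: note_on(72): all voices busy, STEAL voice 1 (pitch 70, oldest) -> assign | voices=[80 72]
Op 12: note_on(84): all voices busy, STEAL voice 0 (pitch 80, oldest) -> assign | voices=[84 72]

Answer: 8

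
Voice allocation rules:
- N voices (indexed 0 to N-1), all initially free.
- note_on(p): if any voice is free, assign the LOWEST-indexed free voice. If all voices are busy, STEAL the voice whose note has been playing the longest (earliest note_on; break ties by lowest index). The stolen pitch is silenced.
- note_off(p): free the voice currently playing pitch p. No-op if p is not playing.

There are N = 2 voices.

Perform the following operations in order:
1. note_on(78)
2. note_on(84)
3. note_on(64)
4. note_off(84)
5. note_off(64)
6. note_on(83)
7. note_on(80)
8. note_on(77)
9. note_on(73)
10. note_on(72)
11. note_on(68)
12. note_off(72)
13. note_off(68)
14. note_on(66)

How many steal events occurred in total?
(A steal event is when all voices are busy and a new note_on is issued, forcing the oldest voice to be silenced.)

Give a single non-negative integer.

Op 1: note_on(78): voice 0 is free -> assigned | voices=[78 -]
Op 2: note_on(84): voice 1 is free -> assigned | voices=[78 84]
Op 3: note_on(64): all voices busy, STEAL voice 0 (pitch 78, oldest) -> assign | voices=[64 84]
Op 4: note_off(84): free voice 1 | voices=[64 -]
Op 5: note_off(64): free voice 0 | voices=[- -]
Op 6: note_on(83): voice 0 is free -> assigned | voices=[83 -]
Op 7: note_on(80): voice 1 is free -> assigned | voices=[83 80]
Op 8: note_on(77): all voices busy, STEAL voice 0 (pitch 83, oldest) -> assign | voices=[77 80]
Op 9: note_on(73): all voices busy, STEAL voice 1 (pitch 80, oldest) -> assign | voices=[77 73]
Op 10: note_on(72): all voices busy, STEAL voice 0 (pitch 77, oldest) -> assign | voices=[72 73]
Op 11: note_on(68): all voices busy, STEAL voice 1 (pitch 73, oldest) -> assign | voices=[72 68]
Op 12: note_off(72): free voice 0 | voices=[- 68]
Op 13: note_off(68): free voice 1 | voices=[- -]
Op 14: note_on(66): voice 0 is free -> assigned | voices=[66 -]

Answer: 5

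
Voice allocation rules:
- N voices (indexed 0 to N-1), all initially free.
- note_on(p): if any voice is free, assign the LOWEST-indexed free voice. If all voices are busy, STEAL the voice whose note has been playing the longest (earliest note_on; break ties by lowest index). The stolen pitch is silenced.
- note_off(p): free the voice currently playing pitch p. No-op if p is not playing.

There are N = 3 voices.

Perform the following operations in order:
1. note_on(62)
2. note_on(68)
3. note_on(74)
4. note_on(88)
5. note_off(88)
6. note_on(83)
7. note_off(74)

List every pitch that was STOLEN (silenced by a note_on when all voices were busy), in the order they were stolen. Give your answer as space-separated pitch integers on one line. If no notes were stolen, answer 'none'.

Answer: 62

Derivation:
Op 1: note_on(62): voice 0 is free -> assigned | voices=[62 - -]
Op 2: note_on(68): voice 1 is free -> assigned | voices=[62 68 -]
Op 3: note_on(74): voice 2 is free -> assigned | voices=[62 68 74]
Op 4: note_on(88): all voices busy, STEAL voice 0 (pitch 62, oldest) -> assign | voices=[88 68 74]
Op 5: note_off(88): free voice 0 | voices=[- 68 74]
Op 6: note_on(83): voice 0 is free -> assigned | voices=[83 68 74]
Op 7: note_off(74): free voice 2 | voices=[83 68 -]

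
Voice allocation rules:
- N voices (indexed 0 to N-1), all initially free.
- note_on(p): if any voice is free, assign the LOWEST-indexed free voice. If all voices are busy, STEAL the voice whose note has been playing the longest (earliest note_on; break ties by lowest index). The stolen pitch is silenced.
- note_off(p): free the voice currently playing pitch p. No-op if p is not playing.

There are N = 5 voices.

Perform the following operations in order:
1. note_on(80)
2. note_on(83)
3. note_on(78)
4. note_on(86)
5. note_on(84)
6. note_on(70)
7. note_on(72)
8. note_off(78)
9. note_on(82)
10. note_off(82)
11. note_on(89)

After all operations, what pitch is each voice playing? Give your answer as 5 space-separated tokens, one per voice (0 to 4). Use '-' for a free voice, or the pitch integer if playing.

Answer: 70 72 89 86 84

Derivation:
Op 1: note_on(80): voice 0 is free -> assigned | voices=[80 - - - -]
Op 2: note_on(83): voice 1 is free -> assigned | voices=[80 83 - - -]
Op 3: note_on(78): voice 2 is free -> assigned | voices=[80 83 78 - -]
Op 4: note_on(86): voice 3 is free -> assigned | voices=[80 83 78 86 -]
Op 5: note_on(84): voice 4 is free -> assigned | voices=[80 83 78 86 84]
Op 6: note_on(70): all voices busy, STEAL voice 0 (pitch 80, oldest) -> assign | voices=[70 83 78 86 84]
Op 7: note_on(72): all voices busy, STEAL voice 1 (pitch 83, oldest) -> assign | voices=[70 72 78 86 84]
Op 8: note_off(78): free voice 2 | voices=[70 72 - 86 84]
Op 9: note_on(82): voice 2 is free -> assigned | voices=[70 72 82 86 84]
Op 10: note_off(82): free voice 2 | voices=[70 72 - 86 84]
Op 11: note_on(89): voice 2 is free -> assigned | voices=[70 72 89 86 84]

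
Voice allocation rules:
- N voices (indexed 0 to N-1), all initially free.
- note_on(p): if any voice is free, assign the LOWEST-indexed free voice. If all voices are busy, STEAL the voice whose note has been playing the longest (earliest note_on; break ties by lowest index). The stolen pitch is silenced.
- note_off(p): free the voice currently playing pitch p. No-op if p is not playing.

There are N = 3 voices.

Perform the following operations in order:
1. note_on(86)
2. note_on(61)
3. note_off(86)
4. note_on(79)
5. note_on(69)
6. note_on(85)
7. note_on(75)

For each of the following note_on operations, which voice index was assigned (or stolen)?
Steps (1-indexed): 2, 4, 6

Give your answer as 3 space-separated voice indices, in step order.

Op 1: note_on(86): voice 0 is free -> assigned | voices=[86 - -]
Op 2: note_on(61): voice 1 is free -> assigned | voices=[86 61 -]
Op 3: note_off(86): free voice 0 | voices=[- 61 -]
Op 4: note_on(79): voice 0 is free -> assigned | voices=[79 61 -]
Op 5: note_on(69): voice 2 is free -> assigned | voices=[79 61 69]
Op 6: note_on(85): all voices busy, STEAL voice 1 (pitch 61, oldest) -> assign | voices=[79 85 69]
Op 7: note_on(75): all voices busy, STEAL voice 0 (pitch 79, oldest) -> assign | voices=[75 85 69]

Answer: 1 0 1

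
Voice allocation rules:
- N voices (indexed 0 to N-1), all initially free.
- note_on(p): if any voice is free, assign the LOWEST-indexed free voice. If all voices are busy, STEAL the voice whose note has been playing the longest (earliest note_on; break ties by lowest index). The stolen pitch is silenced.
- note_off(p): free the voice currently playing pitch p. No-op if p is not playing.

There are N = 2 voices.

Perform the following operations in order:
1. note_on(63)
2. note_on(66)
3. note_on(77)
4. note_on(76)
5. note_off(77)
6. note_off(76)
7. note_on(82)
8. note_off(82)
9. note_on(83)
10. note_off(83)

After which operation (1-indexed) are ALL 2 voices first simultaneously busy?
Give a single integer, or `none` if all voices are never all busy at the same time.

Op 1: note_on(63): voice 0 is free -> assigned | voices=[63 -]
Op 2: note_on(66): voice 1 is free -> assigned | voices=[63 66]
Op 3: note_on(77): all voices busy, STEAL voice 0 (pitch 63, oldest) -> assign | voices=[77 66]
Op 4: note_on(76): all voices busy, STEAL voice 1 (pitch 66, oldest) -> assign | voices=[77 76]
Op 5: note_off(77): free voice 0 | voices=[- 76]
Op 6: note_off(76): free voice 1 | voices=[- -]
Op 7: note_on(82): voice 0 is free -> assigned | voices=[82 -]
Op 8: note_off(82): free voice 0 | voices=[- -]
Op 9: note_on(83): voice 0 is free -> assigned | voices=[83 -]
Op 10: note_off(83): free voice 0 | voices=[- -]

Answer: 2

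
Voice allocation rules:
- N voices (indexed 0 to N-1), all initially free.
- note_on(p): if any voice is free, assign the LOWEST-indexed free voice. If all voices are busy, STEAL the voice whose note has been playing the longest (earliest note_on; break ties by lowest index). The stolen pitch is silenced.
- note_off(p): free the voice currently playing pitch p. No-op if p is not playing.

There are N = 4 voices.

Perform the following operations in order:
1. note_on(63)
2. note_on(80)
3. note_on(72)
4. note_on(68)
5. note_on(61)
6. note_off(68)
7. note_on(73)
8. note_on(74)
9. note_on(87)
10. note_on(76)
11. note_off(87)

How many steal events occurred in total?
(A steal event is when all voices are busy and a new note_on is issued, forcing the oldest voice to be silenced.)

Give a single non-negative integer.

Op 1: note_on(63): voice 0 is free -> assigned | voices=[63 - - -]
Op 2: note_on(80): voice 1 is free -> assigned | voices=[63 80 - -]
Op 3: note_on(72): voice 2 is free -> assigned | voices=[63 80 72 -]
Op 4: note_on(68): voice 3 is free -> assigned | voices=[63 80 72 68]
Op 5: note_on(61): all voices busy, STEAL voice 0 (pitch 63, oldest) -> assign | voices=[61 80 72 68]
Op 6: note_off(68): free voice 3 | voices=[61 80 72 -]
Op 7: note_on(73): voice 3 is free -> assigned | voices=[61 80 72 73]
Op 8: note_on(74): all voices busy, STEAL voice 1 (pitch 80, oldest) -> assign | voices=[61 74 72 73]
Op 9: note_on(87): all voices busy, STEAL voice 2 (pitch 72, oldest) -> assign | voices=[61 74 87 73]
Op 10: note_on(76): all voices busy, STEAL voice 0 (pitch 61, oldest) -> assign | voices=[76 74 87 73]
Op 11: note_off(87): free voice 2 | voices=[76 74 - 73]

Answer: 4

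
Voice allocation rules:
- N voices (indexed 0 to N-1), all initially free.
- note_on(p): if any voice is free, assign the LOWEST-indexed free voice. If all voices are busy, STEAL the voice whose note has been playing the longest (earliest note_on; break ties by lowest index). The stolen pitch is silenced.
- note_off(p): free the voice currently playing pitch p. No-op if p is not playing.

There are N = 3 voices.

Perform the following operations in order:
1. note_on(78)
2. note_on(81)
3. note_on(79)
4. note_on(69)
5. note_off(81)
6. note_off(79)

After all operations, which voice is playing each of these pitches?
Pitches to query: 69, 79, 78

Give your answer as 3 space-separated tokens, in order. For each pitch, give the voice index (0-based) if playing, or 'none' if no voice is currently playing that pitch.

Answer: 0 none none

Derivation:
Op 1: note_on(78): voice 0 is free -> assigned | voices=[78 - -]
Op 2: note_on(81): voice 1 is free -> assigned | voices=[78 81 -]
Op 3: note_on(79): voice 2 is free -> assigned | voices=[78 81 79]
Op 4: note_on(69): all voices busy, STEAL voice 0 (pitch 78, oldest) -> assign | voices=[69 81 79]
Op 5: note_off(81): free voice 1 | voices=[69 - 79]
Op 6: note_off(79): free voice 2 | voices=[69 - -]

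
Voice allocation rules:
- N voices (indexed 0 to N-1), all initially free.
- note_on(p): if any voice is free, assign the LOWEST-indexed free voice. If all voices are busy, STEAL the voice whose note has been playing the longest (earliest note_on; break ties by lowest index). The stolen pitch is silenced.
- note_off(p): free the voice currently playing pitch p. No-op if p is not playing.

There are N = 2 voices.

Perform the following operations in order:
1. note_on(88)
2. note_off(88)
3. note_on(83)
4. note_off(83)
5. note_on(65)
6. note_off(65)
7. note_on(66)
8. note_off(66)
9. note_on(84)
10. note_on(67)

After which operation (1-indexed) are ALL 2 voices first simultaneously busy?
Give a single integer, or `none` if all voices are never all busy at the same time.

Answer: 10

Derivation:
Op 1: note_on(88): voice 0 is free -> assigned | voices=[88 -]
Op 2: note_off(88): free voice 0 | voices=[- -]
Op 3: note_on(83): voice 0 is free -> assigned | voices=[83 -]
Op 4: note_off(83): free voice 0 | voices=[- -]
Op 5: note_on(65): voice 0 is free -> assigned | voices=[65 -]
Op 6: note_off(65): free voice 0 | voices=[- -]
Op 7: note_on(66): voice 0 is free -> assigned | voices=[66 -]
Op 8: note_off(66): free voice 0 | voices=[- -]
Op 9: note_on(84): voice 0 is free -> assigned | voices=[84 -]
Op 10: note_on(67): voice 1 is free -> assigned | voices=[84 67]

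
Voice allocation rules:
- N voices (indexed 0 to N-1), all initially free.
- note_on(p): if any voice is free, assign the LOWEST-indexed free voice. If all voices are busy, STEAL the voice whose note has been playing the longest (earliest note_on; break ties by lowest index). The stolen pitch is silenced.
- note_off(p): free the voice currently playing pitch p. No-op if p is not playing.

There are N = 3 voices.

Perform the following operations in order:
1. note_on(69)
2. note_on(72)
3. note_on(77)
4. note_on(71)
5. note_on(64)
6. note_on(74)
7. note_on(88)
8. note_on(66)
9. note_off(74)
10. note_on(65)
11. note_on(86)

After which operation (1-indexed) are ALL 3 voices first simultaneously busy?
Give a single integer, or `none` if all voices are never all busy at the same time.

Answer: 3

Derivation:
Op 1: note_on(69): voice 0 is free -> assigned | voices=[69 - -]
Op 2: note_on(72): voice 1 is free -> assigned | voices=[69 72 -]
Op 3: note_on(77): voice 2 is free -> assigned | voices=[69 72 77]
Op 4: note_on(71): all voices busy, STEAL voice 0 (pitch 69, oldest) -> assign | voices=[71 72 77]
Op 5: note_on(64): all voices busy, STEAL voice 1 (pitch 72, oldest) -> assign | voices=[71 64 77]
Op 6: note_on(74): all voices busy, STEAL voice 2 (pitch 77, oldest) -> assign | voices=[71 64 74]
Op 7: note_on(88): all voices busy, STEAL voice 0 (pitch 71, oldest) -> assign | voices=[88 64 74]
Op 8: note_on(66): all voices busy, STEAL voice 1 (pitch 64, oldest) -> assign | voices=[88 66 74]
Op 9: note_off(74): free voice 2 | voices=[88 66 -]
Op 10: note_on(65): voice 2 is free -> assigned | voices=[88 66 65]
Op 11: note_on(86): all voices busy, STEAL voice 0 (pitch 88, oldest) -> assign | voices=[86 66 65]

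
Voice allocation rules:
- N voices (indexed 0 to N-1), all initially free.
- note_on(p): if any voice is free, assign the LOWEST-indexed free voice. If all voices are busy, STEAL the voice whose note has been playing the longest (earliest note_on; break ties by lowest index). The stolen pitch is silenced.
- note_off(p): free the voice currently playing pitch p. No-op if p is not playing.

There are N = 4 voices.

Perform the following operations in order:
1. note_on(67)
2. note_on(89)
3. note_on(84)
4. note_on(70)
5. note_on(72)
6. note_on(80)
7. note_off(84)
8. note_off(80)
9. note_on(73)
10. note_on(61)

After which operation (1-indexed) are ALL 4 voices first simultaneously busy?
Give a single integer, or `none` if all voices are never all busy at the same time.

Op 1: note_on(67): voice 0 is free -> assigned | voices=[67 - - -]
Op 2: note_on(89): voice 1 is free -> assigned | voices=[67 89 - -]
Op 3: note_on(84): voice 2 is free -> assigned | voices=[67 89 84 -]
Op 4: note_on(70): voice 3 is free -> assigned | voices=[67 89 84 70]
Op 5: note_on(72): all voices busy, STEAL voice 0 (pitch 67, oldest) -> assign | voices=[72 89 84 70]
Op 6: note_on(80): all voices busy, STEAL voice 1 (pitch 89, oldest) -> assign | voices=[72 80 84 70]
Op 7: note_off(84): free voice 2 | voices=[72 80 - 70]
Op 8: note_off(80): free voice 1 | voices=[72 - - 70]
Op 9: note_on(73): voice 1 is free -> assigned | voices=[72 73 - 70]
Op 10: note_on(61): voice 2 is free -> assigned | voices=[72 73 61 70]

Answer: 4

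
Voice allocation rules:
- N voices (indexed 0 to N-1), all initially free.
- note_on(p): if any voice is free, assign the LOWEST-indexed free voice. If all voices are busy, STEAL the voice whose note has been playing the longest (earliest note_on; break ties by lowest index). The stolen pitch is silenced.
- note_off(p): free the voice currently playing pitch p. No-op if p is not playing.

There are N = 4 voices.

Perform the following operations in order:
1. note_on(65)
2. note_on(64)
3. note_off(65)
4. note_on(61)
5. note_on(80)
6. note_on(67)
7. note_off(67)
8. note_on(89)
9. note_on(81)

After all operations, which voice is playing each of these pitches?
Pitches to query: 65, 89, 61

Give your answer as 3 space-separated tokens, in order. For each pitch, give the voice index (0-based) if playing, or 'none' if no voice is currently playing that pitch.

Op 1: note_on(65): voice 0 is free -> assigned | voices=[65 - - -]
Op 2: note_on(64): voice 1 is free -> assigned | voices=[65 64 - -]
Op 3: note_off(65): free voice 0 | voices=[- 64 - -]
Op 4: note_on(61): voice 0 is free -> assigned | voices=[61 64 - -]
Op 5: note_on(80): voice 2 is free -> assigned | voices=[61 64 80 -]
Op 6: note_on(67): voice 3 is free -> assigned | voices=[61 64 80 67]
Op 7: note_off(67): free voice 3 | voices=[61 64 80 -]
Op 8: note_on(89): voice 3 is free -> assigned | voices=[61 64 80 89]
Op 9: note_on(81): all voices busy, STEAL voice 1 (pitch 64, oldest) -> assign | voices=[61 81 80 89]

Answer: none 3 0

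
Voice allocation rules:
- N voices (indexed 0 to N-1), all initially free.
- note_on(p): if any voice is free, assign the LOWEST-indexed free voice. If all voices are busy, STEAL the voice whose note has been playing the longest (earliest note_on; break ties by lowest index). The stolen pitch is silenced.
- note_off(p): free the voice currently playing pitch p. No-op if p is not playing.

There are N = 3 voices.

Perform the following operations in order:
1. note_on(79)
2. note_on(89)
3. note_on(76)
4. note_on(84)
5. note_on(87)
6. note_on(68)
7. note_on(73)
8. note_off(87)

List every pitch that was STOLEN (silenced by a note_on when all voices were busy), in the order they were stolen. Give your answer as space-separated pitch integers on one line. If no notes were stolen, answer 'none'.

Op 1: note_on(79): voice 0 is free -> assigned | voices=[79 - -]
Op 2: note_on(89): voice 1 is free -> assigned | voices=[79 89 -]
Op 3: note_on(76): voice 2 is free -> assigned | voices=[79 89 76]
Op 4: note_on(84): all voices busy, STEAL voice 0 (pitch 79, oldest) -> assign | voices=[84 89 76]
Op 5: note_on(87): all voices busy, STEAL voice 1 (pitch 89, oldest) -> assign | voices=[84 87 76]
Op 6: note_on(68): all voices busy, STEAL voice 2 (pitch 76, oldest) -> assign | voices=[84 87 68]
Op 7: note_on(73): all voices busy, STEAL voice 0 (pitch 84, oldest) -> assign | voices=[73 87 68]
Op 8: note_off(87): free voice 1 | voices=[73 - 68]

Answer: 79 89 76 84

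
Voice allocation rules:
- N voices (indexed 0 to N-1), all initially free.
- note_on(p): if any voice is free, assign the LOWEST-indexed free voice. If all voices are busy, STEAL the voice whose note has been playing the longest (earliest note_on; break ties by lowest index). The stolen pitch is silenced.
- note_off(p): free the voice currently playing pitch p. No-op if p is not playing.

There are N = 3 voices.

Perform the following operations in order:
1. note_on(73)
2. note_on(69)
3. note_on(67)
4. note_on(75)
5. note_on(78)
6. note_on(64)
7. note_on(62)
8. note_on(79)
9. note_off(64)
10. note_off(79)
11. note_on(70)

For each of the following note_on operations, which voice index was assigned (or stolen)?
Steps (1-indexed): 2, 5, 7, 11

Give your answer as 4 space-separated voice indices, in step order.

Answer: 1 1 0 1

Derivation:
Op 1: note_on(73): voice 0 is free -> assigned | voices=[73 - -]
Op 2: note_on(69): voice 1 is free -> assigned | voices=[73 69 -]
Op 3: note_on(67): voice 2 is free -> assigned | voices=[73 69 67]
Op 4: note_on(75): all voices busy, STEAL voice 0 (pitch 73, oldest) -> assign | voices=[75 69 67]
Op 5: note_on(78): all voices busy, STEAL voice 1 (pitch 69, oldest) -> assign | voices=[75 78 67]
Op 6: note_on(64): all voices busy, STEAL voice 2 (pitch 67, oldest) -> assign | voices=[75 78 64]
Op 7: note_on(62): all voices busy, STEAL voice 0 (pitch 75, oldest) -> assign | voices=[62 78 64]
Op 8: note_on(79): all voices busy, STEAL voice 1 (pitch 78, oldest) -> assign | voices=[62 79 64]
Op 9: note_off(64): free voice 2 | voices=[62 79 -]
Op 10: note_off(79): free voice 1 | voices=[62 - -]
Op 11: note_on(70): voice 1 is free -> assigned | voices=[62 70 -]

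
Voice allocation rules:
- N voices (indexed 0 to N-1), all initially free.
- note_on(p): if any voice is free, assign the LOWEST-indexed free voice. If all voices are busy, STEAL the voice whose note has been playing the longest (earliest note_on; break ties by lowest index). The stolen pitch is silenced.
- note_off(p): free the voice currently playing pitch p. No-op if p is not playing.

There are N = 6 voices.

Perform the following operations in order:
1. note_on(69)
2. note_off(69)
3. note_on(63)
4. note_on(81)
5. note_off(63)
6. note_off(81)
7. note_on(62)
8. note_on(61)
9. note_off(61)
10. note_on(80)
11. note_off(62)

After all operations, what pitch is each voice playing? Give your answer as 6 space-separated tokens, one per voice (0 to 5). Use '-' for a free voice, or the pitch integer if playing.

Answer: - 80 - - - -

Derivation:
Op 1: note_on(69): voice 0 is free -> assigned | voices=[69 - - - - -]
Op 2: note_off(69): free voice 0 | voices=[- - - - - -]
Op 3: note_on(63): voice 0 is free -> assigned | voices=[63 - - - - -]
Op 4: note_on(81): voice 1 is free -> assigned | voices=[63 81 - - - -]
Op 5: note_off(63): free voice 0 | voices=[- 81 - - - -]
Op 6: note_off(81): free voice 1 | voices=[- - - - - -]
Op 7: note_on(62): voice 0 is free -> assigned | voices=[62 - - - - -]
Op 8: note_on(61): voice 1 is free -> assigned | voices=[62 61 - - - -]
Op 9: note_off(61): free voice 1 | voices=[62 - - - - -]
Op 10: note_on(80): voice 1 is free -> assigned | voices=[62 80 - - - -]
Op 11: note_off(62): free voice 0 | voices=[- 80 - - - -]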